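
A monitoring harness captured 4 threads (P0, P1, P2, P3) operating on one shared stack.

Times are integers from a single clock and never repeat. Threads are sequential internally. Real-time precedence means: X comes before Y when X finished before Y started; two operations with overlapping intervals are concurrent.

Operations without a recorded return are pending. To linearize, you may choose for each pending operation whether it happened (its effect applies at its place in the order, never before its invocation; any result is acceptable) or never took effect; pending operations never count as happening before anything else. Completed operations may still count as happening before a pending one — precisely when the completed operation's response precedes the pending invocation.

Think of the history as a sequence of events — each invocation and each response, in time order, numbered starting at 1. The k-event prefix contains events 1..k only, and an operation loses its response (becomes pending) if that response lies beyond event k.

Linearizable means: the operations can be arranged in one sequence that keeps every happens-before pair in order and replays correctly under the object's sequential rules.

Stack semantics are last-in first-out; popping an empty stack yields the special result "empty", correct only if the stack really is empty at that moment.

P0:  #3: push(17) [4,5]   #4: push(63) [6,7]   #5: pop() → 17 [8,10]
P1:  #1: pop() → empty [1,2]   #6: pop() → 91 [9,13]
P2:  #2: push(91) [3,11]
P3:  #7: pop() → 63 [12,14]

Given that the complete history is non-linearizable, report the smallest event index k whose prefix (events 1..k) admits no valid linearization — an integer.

events 1..12 are linearizable; a witness order is #1, #2, #3, #4, #6, #5:
step 1: #1 pop() → empty — stack <>
step 2: #2 push(91) — stack <91>
step 3: #3 push(17) — stack <91,17>
step 4: #4 push(63) — stack <91,17,63>
step 5: #6 pop() (pending, included) — stack <91,17>
step 6: #5 pop() → 17 — stack <91>
include event 13 — #6 responding at 13 — and every candidate order breaks
including or dropping the 1 pending operation (#7) in any combination fails
sample order #1, #2, #3, #4, #5, #6 (pending dropped) stalls at step 5 — #5 pop() → 17 has no legal effect
sample order #1, #2, #3, #4, #6, #5 (pending dropped) stalls at step 5 — #6 pop() → 91 has no legal effect

13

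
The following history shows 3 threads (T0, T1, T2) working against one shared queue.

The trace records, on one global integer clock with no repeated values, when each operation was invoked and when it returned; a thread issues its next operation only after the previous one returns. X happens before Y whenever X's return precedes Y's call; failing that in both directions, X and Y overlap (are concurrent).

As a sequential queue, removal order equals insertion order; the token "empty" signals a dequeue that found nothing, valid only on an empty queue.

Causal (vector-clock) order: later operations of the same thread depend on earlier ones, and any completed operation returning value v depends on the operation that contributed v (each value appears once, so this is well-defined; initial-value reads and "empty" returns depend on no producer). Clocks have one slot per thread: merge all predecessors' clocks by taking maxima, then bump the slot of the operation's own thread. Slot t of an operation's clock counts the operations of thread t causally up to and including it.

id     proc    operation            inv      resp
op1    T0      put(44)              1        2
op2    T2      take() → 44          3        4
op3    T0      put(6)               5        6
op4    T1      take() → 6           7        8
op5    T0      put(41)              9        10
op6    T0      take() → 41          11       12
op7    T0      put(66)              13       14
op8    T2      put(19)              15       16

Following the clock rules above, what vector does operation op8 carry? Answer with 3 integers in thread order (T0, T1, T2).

(1, 0, 2)

op1 (invocation 1): nothing precedes it; T0's component alone gives (1, 0, 0)
invoked at 3, op2 merges VC(op1)=(1, 0, 0) and bumps T2's slot → (1, 0, 1)
invoked at 5, op3 merges VC(op1)=(1, 0, 0) and bumps T0's slot → (2, 0, 0)
invoked at 15, op8 merges VC(op2)=(1, 0, 1) and bumps T2's slot → (1, 0, 2)
invoked at 7, op4 merges VC(op3)=(2, 0, 0) and bumps T1's slot → (2, 1, 0)
invoked at 9, op5 merges VC(op3)=(2, 0, 0) and bumps T0's slot → (3, 0, 0)
invoked at 11, op6 merges VC(op5)=(3, 0, 0) and bumps T0's slot → (4, 0, 0)
invoked at 13, op7 merges VC(op6)=(4, 0, 0) and bumps T0's slot → (5, 0, 0)
target: VC(op8) = (1, 0, 2)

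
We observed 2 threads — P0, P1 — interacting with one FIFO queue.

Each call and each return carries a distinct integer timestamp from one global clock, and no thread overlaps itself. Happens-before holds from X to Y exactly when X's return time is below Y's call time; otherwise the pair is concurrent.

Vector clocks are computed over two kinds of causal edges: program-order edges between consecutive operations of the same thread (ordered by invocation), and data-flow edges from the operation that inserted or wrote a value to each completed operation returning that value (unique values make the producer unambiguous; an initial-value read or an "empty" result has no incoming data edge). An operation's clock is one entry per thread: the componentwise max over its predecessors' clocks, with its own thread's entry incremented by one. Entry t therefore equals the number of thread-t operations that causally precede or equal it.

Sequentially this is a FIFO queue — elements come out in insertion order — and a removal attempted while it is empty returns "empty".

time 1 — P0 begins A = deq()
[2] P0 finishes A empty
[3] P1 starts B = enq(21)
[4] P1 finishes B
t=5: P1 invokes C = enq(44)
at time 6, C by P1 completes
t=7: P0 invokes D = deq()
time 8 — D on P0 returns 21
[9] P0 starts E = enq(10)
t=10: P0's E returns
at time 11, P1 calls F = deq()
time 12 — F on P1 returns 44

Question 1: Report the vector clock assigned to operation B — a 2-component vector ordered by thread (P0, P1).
(0, 1)

invoked at 3, B has no predecessors; its own P1 bump gives (0, 1)
invoked at 1, A has no predecessors; its own P0 bump gives (1, 0)
from VC(B)=(0, 1), C (invoked 5) maxes components and bumps P1 → (0, 2)
from VC(C)=(0, 2), F (invoked 11) maxes components and bumps P1 → (0, 3)
from VC(A)=(1, 0), VC(B)=(0, 1), D (invoked 7) maxes components and bumps P0 → (2, 1)
from VC(D)=(2, 1), E (invoked 9) maxes components and bumps P0 → (3, 1)
target: VC(B) = (0, 1)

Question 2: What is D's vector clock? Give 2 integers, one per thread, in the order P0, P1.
(2, 1)

B (invocation 3): nothing precedes it; P1's component alone gives (0, 1)
A (invocation 1): nothing precedes it; P0's component alone gives (1, 0)
invoked at 5, C merges VC(B)=(0, 1) and bumps P1's slot → (0, 2)
invoked at 11, F merges VC(C)=(0, 2) and bumps P1's slot → (0, 3)
invoked at 7, D merges VC(A)=(1, 0), VC(B)=(0, 1) and bumps P0's slot → (2, 1)
invoked at 9, E merges VC(D)=(2, 1) and bumps P0's slot → (3, 1)
target: VC(D) = (2, 1)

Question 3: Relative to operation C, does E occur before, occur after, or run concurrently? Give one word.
after

E spans [9,10], C spans [5,6]
resp(C)=6 < inv(E)=9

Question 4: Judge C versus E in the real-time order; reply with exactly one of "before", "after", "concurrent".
before

C spans [5,6], E spans [9,10]
resp(C)=6 < inv(E)=9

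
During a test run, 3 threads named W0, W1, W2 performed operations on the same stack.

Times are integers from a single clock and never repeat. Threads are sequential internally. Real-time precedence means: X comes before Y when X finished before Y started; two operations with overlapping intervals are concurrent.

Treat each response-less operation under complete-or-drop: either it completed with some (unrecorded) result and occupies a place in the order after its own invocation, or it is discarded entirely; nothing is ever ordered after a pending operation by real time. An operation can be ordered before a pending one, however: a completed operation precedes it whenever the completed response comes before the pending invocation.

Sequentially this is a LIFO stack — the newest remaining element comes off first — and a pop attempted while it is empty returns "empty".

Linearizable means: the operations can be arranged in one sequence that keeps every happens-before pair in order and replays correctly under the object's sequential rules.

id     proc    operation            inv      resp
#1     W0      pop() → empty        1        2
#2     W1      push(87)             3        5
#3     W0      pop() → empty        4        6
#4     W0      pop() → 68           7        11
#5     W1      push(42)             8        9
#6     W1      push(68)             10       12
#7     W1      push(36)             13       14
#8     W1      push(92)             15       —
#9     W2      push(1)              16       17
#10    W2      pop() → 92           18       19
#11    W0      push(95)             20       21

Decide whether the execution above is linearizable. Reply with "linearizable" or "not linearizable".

linearizable

a witness: #1, #3, #2, #5, #6, #4, #7, #9, #8, #10, #11
step 1: #1 pop() → empty — stack <>
step 2: #3 pop() → empty — stack <>
step 3: #2 push(87) — stack <87>
step 4: #5 push(42) — stack <87,42>
step 5: #6 push(68) — stack <87,42,68>
step 6: #4 pop() → 68 — stack <87,42>
step 7: #7 push(36) — stack <87,42,36>
step 8: #9 push(1) — stack <87,42,36,1>
step 9: #8 push(92) (pending, included) — stack <87,42,36,1,92>
step 10: #10 pop() → 92 — stack <87,42,36,1>
step 11: #11 push(95) — stack <87,42,36,1,95>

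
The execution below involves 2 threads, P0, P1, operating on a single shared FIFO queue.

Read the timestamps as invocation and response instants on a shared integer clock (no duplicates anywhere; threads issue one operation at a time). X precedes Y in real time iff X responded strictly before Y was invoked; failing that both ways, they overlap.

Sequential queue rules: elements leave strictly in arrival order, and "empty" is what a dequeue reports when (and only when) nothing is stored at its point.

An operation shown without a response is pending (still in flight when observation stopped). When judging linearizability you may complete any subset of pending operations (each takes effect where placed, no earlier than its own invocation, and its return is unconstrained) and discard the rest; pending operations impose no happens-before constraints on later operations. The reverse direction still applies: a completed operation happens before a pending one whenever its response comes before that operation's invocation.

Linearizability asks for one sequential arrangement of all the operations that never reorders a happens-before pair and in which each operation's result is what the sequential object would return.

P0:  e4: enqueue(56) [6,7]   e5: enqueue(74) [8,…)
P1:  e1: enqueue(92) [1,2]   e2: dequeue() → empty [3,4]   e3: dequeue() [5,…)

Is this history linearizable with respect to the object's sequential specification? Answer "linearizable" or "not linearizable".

cut after 3 events: linearizable; cut after 4 events (e2 responds, time 4): not linearizable
exactly one order of the 2 completed ops respects real time; the FIFO queue replay fails
take e1, e2: step 2 already fails, because e2 dequeue() → empty cannot occur there

not linearizable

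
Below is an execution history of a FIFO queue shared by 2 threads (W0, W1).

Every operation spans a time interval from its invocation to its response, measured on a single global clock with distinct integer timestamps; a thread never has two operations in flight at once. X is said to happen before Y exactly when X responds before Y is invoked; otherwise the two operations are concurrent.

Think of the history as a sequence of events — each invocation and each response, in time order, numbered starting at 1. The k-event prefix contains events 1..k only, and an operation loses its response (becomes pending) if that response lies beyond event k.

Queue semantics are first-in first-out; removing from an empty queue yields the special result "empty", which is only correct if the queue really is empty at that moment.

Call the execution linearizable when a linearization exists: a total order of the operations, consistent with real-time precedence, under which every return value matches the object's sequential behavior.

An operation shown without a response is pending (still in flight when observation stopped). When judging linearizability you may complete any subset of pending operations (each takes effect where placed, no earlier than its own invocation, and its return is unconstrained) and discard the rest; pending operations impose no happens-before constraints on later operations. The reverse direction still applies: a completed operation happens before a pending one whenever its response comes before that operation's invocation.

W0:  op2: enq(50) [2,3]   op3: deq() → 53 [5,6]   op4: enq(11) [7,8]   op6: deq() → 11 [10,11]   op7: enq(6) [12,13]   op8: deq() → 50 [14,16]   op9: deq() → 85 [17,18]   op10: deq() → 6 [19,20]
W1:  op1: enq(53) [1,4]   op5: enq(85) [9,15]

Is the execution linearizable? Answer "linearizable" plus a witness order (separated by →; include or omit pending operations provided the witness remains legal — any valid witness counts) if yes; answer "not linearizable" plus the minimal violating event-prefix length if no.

not linearizable — minimal violating prefix: 11 events

through event 10 a valid linearization exists; event 11 (op6 responding at time 11) ends that
2 orders of the 5 completed FIFO queue ops respect real time; none is legal
no escape via the 1 pending operation (op5): every completion choice fails
sample order op1, op2, op3, op4, op6 (pending dropped) stalls at step 5 — op6 deq() → 11 has no legal effect
sample order op2, op1, op3, op4, op6 (pending dropped) stalls at step 3 — op3 deq() → 53 has no legal effect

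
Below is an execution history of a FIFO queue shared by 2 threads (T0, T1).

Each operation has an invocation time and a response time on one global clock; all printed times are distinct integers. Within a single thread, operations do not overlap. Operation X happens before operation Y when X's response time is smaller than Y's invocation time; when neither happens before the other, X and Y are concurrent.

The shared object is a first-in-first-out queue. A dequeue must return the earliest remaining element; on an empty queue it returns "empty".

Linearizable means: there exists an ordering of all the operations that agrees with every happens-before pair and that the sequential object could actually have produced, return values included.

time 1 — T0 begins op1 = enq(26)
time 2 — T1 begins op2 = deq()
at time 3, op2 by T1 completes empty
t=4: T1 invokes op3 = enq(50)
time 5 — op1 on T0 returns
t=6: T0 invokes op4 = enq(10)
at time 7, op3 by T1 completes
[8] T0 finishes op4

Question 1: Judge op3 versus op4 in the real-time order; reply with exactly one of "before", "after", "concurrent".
concurrent

op3 spans [4,7], op4 spans [6,8]
the intervals overlap in both directions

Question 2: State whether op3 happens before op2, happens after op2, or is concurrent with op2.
after

op3 spans [4,7], op2 spans [2,3]
resp(op2)=3 < inv(op3)=4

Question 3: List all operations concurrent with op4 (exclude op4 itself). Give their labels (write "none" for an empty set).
op3

op4 runs from 6 to 8; window-overlapping ops are concurrent
op1 [1,5]: before
op2 [2,3]: before
op3 [4,7]: concurrent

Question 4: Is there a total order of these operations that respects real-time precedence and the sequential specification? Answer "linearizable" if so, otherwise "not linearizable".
linearizable

one valid linearization: op2, op1, op3, op4
step 1: op2 deq() → empty — queue <>
step 2: op1 enq(26) — queue <26>
step 3: op3 enq(50) — queue <26,50>
step 4: op4 enq(10) — queue <26,50,10>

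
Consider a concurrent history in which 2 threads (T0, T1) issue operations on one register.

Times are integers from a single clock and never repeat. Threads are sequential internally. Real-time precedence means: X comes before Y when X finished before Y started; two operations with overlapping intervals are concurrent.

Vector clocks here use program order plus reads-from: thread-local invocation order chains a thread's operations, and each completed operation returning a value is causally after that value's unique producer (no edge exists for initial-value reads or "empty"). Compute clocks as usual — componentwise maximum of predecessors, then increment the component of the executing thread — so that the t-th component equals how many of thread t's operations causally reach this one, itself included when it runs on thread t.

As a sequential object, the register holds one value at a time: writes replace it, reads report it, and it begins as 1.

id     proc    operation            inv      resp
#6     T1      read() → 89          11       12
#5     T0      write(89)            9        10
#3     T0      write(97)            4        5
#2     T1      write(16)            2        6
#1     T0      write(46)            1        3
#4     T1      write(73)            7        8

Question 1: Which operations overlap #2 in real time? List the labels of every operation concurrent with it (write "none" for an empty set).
#1, #3

#2 runs from 2 to 6; window-overlapping ops are concurrent
#1 [1,3]: concurrent
#3 [4,5]: concurrent
#4 [7,8]: after
#5 [9,10]: after
#6 [11,12]: after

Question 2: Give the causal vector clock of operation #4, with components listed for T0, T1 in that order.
(0, 2)

#2 (invocation 2): nothing precedes it; T1's component alone gives (0, 1)
#1 (invocation 1): nothing precedes it; T0's component alone gives (1, 0)
VC(#4, invoked at 7): max of VC(#2)=(0, 1), then +1 on thread T1 → (0, 2)
VC(#3, invoked at 4): max of VC(#1)=(1, 0), then +1 on thread T0 → (2, 0)
VC(#5, invoked at 9): max of VC(#3)=(2, 0), then +1 on thread T0 → (3, 0)
VC(#6, invoked at 11): max of VC(#4)=(0, 2), VC(#5)=(3, 0), then +1 on thread T1 → (3, 3)
target: VC(#4) = (0, 2)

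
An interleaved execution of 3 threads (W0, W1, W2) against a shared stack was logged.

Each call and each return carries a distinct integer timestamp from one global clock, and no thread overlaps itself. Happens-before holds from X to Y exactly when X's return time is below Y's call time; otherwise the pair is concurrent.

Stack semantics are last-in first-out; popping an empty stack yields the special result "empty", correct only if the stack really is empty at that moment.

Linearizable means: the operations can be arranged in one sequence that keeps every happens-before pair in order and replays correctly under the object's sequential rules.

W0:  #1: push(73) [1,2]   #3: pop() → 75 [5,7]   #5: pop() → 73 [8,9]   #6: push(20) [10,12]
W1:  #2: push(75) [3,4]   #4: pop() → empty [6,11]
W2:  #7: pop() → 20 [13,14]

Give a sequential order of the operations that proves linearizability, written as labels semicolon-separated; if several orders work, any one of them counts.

after step 1 (#1 push(73)): stack <73>
after step 2 (#2 push(75)): stack <73,75>
after step 3 (#3 pop() → 75): stack <73>
after step 4 (#5 pop() → 73): stack <>
after step 5 (#4 pop() → empty): stack <>
after step 6 (#6 push(20)): stack <20>
after step 7 (#7 pop() → 20): stack <>

#1; #2; #3; #5; #4; #6; #7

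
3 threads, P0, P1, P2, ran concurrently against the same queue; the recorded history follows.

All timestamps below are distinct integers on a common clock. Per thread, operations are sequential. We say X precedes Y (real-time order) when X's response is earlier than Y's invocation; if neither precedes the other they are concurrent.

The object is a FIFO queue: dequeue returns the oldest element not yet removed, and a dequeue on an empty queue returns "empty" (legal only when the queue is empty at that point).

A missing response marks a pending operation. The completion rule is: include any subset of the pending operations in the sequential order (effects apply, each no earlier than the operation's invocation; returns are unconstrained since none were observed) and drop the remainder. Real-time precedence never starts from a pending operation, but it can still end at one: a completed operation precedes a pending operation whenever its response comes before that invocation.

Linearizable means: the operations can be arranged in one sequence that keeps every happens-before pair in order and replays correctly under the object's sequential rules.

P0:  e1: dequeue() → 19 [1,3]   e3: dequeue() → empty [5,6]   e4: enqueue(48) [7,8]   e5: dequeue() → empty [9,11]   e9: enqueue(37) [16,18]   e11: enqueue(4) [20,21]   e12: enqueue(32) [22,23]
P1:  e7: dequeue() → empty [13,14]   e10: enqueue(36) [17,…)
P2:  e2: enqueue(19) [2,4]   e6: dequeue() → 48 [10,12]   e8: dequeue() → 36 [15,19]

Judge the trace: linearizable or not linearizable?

witness order: e2, e1, e3, e4, e6, e5, e7, e10, e8, e9, e11, e12
after step 1 (e2 enqueue(19)): queue <19>
after step 2 (e1 dequeue() → 19): queue <>
after step 3 (e3 dequeue() → empty): queue <>
after step 4 (e4 enqueue(48)): queue <48>
after step 5 (e6 dequeue() → 48): queue <>
after step 6 (e5 dequeue() → empty): queue <>
after step 7 (e7 dequeue() → empty): queue <>
after step 8 (e10 enqueue(36) (pending, included)): queue <36>
after step 9 (e8 dequeue() → 36): queue <>
after step 10 (e9 enqueue(37)): queue <37>
after step 11 (e11 enqueue(4)): queue <37,4>
after step 12 (e12 enqueue(32)): queue <37,4,32>

linearizable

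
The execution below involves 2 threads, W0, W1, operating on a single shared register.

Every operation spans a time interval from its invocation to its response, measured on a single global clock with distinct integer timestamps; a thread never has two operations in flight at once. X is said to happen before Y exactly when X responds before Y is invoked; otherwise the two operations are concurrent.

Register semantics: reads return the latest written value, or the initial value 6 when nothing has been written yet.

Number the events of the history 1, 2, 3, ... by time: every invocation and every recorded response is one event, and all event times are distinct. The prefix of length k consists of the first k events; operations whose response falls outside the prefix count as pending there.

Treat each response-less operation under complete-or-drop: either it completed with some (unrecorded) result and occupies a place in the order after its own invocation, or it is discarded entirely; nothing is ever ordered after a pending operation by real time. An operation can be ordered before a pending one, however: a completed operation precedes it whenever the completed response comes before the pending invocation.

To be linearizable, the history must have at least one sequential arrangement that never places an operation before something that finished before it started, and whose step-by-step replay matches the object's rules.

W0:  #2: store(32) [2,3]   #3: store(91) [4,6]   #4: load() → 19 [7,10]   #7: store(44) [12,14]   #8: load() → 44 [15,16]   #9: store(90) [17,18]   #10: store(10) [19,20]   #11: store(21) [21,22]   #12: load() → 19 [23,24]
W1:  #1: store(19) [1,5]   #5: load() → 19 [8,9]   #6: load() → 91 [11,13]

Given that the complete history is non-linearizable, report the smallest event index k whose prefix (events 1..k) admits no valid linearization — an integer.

a valid linearization of events 1..12 exists, for instance #2, #3, #1, #4, #5:
after step 1 (#2 store(32)): value 32
after step 2 (#3 store(91)): value 91
after step 3 (#1 store(19)): value 19
after step 4 (#4 load() → 19): value 19
after step 5 (#5 load() → 19): value 19
event 13 — #6's response, time 13 — after it, nothing linearizes
no completion choice of the 1 pending operation (#7) rescues it — every subset was tried
e.g. #1, #2, #3, #4, #5, #6 (pending dropped): illegal at step 4, since #4 load() → 19 cannot apply there
e.g. #1, #2, #3, #5, #4, #6 (pending dropped): illegal at step 4, since #5 load() → 19 cannot apply there

13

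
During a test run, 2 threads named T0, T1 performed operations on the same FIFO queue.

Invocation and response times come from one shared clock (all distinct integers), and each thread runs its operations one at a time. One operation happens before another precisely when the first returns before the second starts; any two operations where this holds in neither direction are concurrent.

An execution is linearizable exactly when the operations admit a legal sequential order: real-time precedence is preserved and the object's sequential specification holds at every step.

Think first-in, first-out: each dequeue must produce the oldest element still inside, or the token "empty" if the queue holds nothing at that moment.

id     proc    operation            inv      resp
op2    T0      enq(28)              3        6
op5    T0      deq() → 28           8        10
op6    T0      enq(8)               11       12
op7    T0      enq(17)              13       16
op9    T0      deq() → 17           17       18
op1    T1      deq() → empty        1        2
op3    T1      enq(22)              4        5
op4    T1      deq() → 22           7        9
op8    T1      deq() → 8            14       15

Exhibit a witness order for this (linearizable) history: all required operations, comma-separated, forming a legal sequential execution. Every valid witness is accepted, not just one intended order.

1. op1 deq() → empty, leaving queue <>
2. op2 enq(28), leaving queue <28>
3. op3 enq(22), leaving queue <28,22>
4. op5 deq() → 28, leaving queue <22>
5. op4 deq() → 22, leaving queue <>
6. op6 enq(8), leaving queue <8>
7. op7 enq(17), leaving queue <8,17>
8. op8 deq() → 8, leaving queue <17>
9. op9 deq() → 17, leaving queue <>

op1, op2, op3, op5, op4, op6, op7, op8, op9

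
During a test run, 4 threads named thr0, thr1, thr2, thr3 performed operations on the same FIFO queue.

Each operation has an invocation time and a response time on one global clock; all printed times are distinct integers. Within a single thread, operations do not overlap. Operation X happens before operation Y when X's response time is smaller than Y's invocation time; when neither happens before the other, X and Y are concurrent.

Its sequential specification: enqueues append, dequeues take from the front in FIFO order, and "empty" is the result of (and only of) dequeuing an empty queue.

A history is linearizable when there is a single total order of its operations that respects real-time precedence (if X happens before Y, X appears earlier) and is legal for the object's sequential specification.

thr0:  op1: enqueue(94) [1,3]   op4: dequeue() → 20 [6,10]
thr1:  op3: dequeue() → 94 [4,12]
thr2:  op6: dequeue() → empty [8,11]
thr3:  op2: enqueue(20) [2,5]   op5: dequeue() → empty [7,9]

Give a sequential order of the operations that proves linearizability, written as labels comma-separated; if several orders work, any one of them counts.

after step 1 (op1 enqueue(94)): queue <94>
after step 2 (op2 enqueue(20)): queue <94,20>
after step 3 (op3 dequeue() → 94): queue <20>
after step 4 (op4 dequeue() → 20): queue <>
after step 5 (op5 dequeue() → empty): queue <>
after step 6 (op6 dequeue() → empty): queue <>

op1, op2, op3, op4, op5, op6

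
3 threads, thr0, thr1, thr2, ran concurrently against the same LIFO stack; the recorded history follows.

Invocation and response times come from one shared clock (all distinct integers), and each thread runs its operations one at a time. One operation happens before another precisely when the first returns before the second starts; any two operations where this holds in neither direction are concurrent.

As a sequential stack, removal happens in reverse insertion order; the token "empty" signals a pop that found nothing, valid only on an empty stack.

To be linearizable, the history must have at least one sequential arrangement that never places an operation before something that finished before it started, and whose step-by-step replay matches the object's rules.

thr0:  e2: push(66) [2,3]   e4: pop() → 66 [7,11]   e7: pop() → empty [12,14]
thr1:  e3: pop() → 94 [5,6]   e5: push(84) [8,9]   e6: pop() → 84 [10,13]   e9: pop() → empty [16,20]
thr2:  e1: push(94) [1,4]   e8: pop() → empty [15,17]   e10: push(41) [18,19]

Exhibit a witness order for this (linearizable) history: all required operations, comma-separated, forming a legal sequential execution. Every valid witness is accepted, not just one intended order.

step 1: e2 push(66) — stack <66>
step 2: e1 push(94) — stack <66,94>
step 3: e3 pop() → 94 — stack <66>
step 4: e4 pop() → 66 — stack <>
step 5: e5 push(84) — stack <84>
step 6: e6 pop() → 84 — stack <>
step 7: e7 pop() → empty — stack <>
step 8: e8 pop() → empty — stack <>
step 9: e9 pop() → empty — stack <>
step 10: e10 push(41) — stack <41>

e2, e1, e3, e4, e5, e6, e7, e8, e9, e10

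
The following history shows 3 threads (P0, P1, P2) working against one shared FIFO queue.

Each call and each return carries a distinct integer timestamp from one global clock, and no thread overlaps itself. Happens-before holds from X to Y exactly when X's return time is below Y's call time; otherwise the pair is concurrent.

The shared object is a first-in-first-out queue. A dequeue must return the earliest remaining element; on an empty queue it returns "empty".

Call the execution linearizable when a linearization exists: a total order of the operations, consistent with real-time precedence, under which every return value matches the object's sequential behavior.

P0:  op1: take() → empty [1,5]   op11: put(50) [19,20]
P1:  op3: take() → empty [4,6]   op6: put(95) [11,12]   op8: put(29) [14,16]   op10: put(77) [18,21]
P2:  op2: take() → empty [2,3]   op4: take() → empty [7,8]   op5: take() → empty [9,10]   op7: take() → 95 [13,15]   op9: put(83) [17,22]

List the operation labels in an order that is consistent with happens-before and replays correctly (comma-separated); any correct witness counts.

op1, op2, op3, op4, op5, op6, op7, op8, op9, op10, op11

step 1: op1 take() → empty — queue <>
step 2: op2 take() → empty — queue <>
step 3: op3 take() → empty — queue <>
step 4: op4 take() → empty — queue <>
step 5: op5 take() → empty — queue <>
step 6: op6 put(95) — queue <95>
step 7: op7 take() → 95 — queue <>
step 8: op8 put(29) — queue <29>
step 9: op9 put(83) — queue <29,83>
step 10: op10 put(77) — queue <29,83,77>
step 11: op11 put(50) — queue <29,83,77,50>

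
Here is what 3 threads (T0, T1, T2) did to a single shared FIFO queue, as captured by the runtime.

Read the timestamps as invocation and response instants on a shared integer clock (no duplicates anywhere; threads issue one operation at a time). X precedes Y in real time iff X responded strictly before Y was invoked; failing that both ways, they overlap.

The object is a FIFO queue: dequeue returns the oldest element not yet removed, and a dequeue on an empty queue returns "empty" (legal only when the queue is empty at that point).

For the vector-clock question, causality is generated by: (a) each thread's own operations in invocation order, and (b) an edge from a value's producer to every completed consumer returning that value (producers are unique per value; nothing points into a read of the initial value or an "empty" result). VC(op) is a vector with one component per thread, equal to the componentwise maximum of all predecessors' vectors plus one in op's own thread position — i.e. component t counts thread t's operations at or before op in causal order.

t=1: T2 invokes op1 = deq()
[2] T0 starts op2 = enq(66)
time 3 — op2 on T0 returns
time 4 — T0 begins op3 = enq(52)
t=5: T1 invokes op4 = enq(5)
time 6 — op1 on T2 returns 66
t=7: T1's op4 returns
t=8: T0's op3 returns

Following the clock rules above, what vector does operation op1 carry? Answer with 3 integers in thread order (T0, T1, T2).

(1, 0, 1)

root op op4, invoked 5: fresh clock plus T1's own tick → (0, 1, 0)
root op op2, invoked 2: fresh clock plus T0's own tick → (1, 0, 0)
merge at op1 (invoked 1): VC(op2)=(1, 0, 0), own-thread bump on T2 → (1, 0, 1)
merge at op3 (invoked 4): VC(op2)=(1, 0, 0), own-thread bump on T0 → (2, 0, 0)
target: VC(op1) = (1, 0, 1)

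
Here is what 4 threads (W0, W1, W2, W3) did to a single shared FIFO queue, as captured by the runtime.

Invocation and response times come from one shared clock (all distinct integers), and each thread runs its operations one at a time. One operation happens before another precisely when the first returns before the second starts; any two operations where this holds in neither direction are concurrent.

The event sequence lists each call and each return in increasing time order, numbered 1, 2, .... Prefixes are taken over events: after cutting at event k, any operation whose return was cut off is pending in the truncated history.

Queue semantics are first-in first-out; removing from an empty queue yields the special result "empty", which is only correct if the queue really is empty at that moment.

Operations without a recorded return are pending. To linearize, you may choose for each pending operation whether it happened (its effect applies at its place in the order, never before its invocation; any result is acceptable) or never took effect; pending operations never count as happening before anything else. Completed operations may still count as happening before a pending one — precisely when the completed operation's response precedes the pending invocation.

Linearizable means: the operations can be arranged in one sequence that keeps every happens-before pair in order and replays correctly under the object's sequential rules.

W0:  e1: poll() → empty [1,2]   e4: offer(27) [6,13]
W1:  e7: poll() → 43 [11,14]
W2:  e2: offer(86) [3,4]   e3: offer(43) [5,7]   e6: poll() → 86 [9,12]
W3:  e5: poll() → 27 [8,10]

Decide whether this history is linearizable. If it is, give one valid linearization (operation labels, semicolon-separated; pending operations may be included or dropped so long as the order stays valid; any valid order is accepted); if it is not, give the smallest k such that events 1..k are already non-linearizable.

1. e1 poll() → empty, leaving queue <>
2. e2 offer(86), leaving queue <86>
3. e4 offer(27), leaving queue <86,27>
4. e3 offer(43), leaving queue <86,27,43>
5. e6 poll() → 86, leaving queue <27,43>
6. e5 poll() → 27, leaving queue <43>
7. e7 poll() → 43, leaving queue <>

linearizable — witness: e1; e2; e4; e3; e6; e5; e7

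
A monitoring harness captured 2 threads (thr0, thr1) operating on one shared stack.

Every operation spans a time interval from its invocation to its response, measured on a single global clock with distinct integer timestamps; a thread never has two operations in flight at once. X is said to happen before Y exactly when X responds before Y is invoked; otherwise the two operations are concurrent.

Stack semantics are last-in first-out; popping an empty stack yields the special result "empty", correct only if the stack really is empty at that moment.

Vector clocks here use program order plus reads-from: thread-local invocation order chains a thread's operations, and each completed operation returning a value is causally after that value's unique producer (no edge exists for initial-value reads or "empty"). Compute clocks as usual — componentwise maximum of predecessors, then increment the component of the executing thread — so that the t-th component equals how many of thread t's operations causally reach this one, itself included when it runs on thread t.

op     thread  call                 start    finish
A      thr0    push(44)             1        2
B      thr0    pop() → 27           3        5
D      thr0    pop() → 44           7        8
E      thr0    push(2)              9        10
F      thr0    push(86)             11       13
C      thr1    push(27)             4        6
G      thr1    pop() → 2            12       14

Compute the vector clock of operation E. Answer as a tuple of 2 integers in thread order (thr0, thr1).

(4, 1)

C (invocation 4): nothing precedes it; thr1's component alone gives (0, 1)
A (invocation 1): nothing precedes it; thr0's component alone gives (1, 0)
merge at B (invoked 3): VC(A)=(1, 0), VC(C)=(0, 1), own-thread bump on thr0 → (2, 1)
merge at D (invoked 7): VC(A)=(1, 0), VC(B)=(2, 1), own-thread bump on thr0 → (3, 1)
merge at E (invoked 9): VC(D)=(3, 1), own-thread bump on thr0 → (4, 1)
merge at G (invoked 12): VC(C)=(0, 1), VC(E)=(4, 1), own-thread bump on thr1 → (4, 2)
merge at F (invoked 11): VC(E)=(4, 1), own-thread bump on thr0 → (5, 1)
target: VC(E) = (4, 1)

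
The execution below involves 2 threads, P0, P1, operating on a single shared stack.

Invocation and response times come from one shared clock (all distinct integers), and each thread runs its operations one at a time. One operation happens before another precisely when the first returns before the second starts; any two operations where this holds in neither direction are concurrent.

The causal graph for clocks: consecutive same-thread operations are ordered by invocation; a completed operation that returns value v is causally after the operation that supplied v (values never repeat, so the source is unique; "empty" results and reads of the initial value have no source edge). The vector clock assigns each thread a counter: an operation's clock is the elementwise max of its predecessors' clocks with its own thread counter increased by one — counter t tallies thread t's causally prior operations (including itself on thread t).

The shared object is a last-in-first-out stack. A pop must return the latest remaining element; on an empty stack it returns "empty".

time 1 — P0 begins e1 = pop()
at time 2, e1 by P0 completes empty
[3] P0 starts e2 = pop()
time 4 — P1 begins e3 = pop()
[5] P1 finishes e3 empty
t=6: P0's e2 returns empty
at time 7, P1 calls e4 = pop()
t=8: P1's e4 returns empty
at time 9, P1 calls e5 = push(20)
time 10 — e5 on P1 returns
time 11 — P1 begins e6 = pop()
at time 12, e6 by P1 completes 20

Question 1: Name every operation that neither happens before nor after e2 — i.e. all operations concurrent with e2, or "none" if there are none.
e2 runs from 3 to 6; window-overlapping ops are concurrent
e1 [1,2]: before
e3 [4,5]: concurrent
e4 [7,8]: after
e5 [9,10]: after
e6 [11,12]: after

e3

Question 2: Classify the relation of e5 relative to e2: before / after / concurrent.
e5 spans [9,10], e2 spans [3,6]
resp(e2)=6 < inv(e5)=9

after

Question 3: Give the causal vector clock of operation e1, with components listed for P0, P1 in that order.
invoked at 4, e3 has no predecessors; its own P1 bump gives (0, 1)
invoked at 1, e1 has no predecessors; its own P0 bump gives (1, 0)
invoked at 7, e4 merges VC(e3)=(0, 1) and bumps P1's slot → (0, 2)
invoked at 3, e2 merges VC(e1)=(1, 0) and bumps P0's slot → (2, 0)
invoked at 9, e5 merges VC(e4)=(0, 2) and bumps P1's slot → (0, 3)
invoked at 11, e6 merges VC(e5)=(0, 3) and bumps P1's slot → (0, 4)
target: VC(e1) = (1, 0)

(1, 0)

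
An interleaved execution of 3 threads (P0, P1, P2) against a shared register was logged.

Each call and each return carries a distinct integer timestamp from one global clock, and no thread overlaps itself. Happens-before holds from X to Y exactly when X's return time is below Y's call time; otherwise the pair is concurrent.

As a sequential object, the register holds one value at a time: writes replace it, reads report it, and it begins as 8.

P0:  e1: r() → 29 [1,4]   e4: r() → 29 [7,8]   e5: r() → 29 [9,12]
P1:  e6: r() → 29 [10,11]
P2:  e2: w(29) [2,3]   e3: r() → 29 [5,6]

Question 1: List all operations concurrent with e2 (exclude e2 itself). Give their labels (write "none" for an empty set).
e2 runs from 2 to 3; window-overlapping ops are concurrent
e1 [1,4]: concurrent
e3 [5,6]: after
e4 [7,8]: after
e5 [9,12]: after
e6 [10,11]: after

e1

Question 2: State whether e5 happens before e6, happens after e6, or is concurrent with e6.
e5 spans [9,12], e6 spans [10,11]
the intervals overlap in both directions

concurrent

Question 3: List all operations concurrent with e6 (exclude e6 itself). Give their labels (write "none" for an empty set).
e6 spans [10,11]; an op avoiding the whole window 10..11 is ordered, any other is concurrent
e1 [1,4]: before
e2 [2,3]: before
e3 [5,6]: before
e4 [7,8]: before
e5 [9,12]: concurrent

e5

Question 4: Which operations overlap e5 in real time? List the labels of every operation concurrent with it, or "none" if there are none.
concurrent with e5 ([9,12]): every op whose interval crosses 9..12
e1 [1,4]: before
e2 [2,3]: before
e3 [5,6]: before
e4 [7,8]: before
e6 [10,11]: concurrent

e6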